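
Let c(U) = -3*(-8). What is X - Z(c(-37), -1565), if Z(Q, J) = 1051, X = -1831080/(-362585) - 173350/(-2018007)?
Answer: -153051546840107/146339813619 ≈ -1045.9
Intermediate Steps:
c(U) = 24
X = 751597273462/146339813619 (X = -1831080*(-1/362585) - 173350*(-1/2018007) = 366216/72517 + 173350/2018007 = 751597273462/146339813619 ≈ 5.1360)
X - Z(c(-37), -1565) = 751597273462/146339813619 - 1*1051 = 751597273462/146339813619 - 1051 = -153051546840107/146339813619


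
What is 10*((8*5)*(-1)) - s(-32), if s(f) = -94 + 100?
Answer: -406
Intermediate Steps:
s(f) = 6
10*((8*5)*(-1)) - s(-32) = 10*((8*5)*(-1)) - 1*6 = 10*(40*(-1)) - 6 = 10*(-40) - 6 = -400 - 6 = -406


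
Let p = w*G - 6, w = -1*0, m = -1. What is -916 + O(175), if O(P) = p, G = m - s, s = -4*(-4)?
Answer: -922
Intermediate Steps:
s = 16
w = 0
G = -17 (G = -1 - 1*16 = -1 - 16 = -17)
p = -6 (p = 0*(-17) - 6 = 0 - 6 = -6)
O(P) = -6
-916 + O(175) = -916 - 6 = -922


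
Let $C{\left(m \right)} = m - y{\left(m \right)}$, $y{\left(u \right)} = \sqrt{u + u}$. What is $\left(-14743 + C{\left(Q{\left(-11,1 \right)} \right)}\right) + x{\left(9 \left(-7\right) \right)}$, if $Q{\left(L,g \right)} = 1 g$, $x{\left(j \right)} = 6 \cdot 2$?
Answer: $-14730 - \sqrt{2} \approx -14731.0$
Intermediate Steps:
$y{\left(u \right)} = \sqrt{2} \sqrt{u}$ ($y{\left(u \right)} = \sqrt{2 u} = \sqrt{2} \sqrt{u}$)
$x{\left(j \right)} = 12$
$Q{\left(L,g \right)} = g$
$C{\left(m \right)} = m - \sqrt{2} \sqrt{m}$
$\left(-14743 + C{\left(Q{\left(-11,1 \right)} \right)}\right) + x{\left(9 \left(-7\right) \right)} = \left(-14743 + \left(1 - \sqrt{2} \sqrt{1}\right)\right) + 12 = \left(-14743 + \left(1 - \sqrt{2} \cdot 1\right)\right) + 12 = \left(-14743 + \left(1 - \sqrt{2}\right)\right) + 12 = \left(-14742 - \sqrt{2}\right) + 12 = -14730 - \sqrt{2}$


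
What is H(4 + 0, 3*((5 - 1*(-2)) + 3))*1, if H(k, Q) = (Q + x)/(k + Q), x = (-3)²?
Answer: 39/34 ≈ 1.1471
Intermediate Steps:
x = 9
H(k, Q) = (9 + Q)/(Q + k) (H(k, Q) = (Q + 9)/(k + Q) = (9 + Q)/(Q + k))
H(4 + 0, 3*((5 - 1*(-2)) + 3))*1 = ((9 + 3*((5 - 1*(-2)) + 3))/(3*((5 - 1*(-2)) + 3) + (4 + 0)))*1 = ((9 + 3*((5 + 2) + 3))/(3*((5 + 2) + 3) + 4))*1 = ((9 + 3*(7 + 3))/(3*(7 + 3) + 4))*1 = ((9 + 3*10)/(3*10 + 4))*1 = ((9 + 30)/(30 + 4))*1 = (39/34)*1 = 39/34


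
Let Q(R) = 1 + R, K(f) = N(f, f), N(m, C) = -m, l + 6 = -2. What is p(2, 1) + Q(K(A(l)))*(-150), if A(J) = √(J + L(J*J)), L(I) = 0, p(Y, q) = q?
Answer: -149 + 300*I*√2 ≈ -149.0 + 424.26*I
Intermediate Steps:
l = -8 (l = -6 - 2 = -8)
A(J) = √J (A(J) = √(J + 0) = √J)
K(f) = -f
p(2, 1) + Q(K(A(l)))*(-150) = 1 + (1 - √(-8))*(-150) = 1 + (1 - 2*I*√2)*(-150) = 1 + (-150 + 300*I*√2) = -149 + 300*I*√2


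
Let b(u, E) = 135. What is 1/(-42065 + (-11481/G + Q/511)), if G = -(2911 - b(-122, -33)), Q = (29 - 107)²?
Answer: -1418536/59647960865 ≈ -2.3782e-5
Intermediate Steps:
Q = 6084 (Q = (-78)² = 6084)
G = -2776 (G = -(2911 - 1*135) = -(2911 - 135) = -1*2776 = -2776)
1/(-42065 + (-11481/G + Q/511)) = 1/(-42065 + (-11481/(-2776) + 6084/511)) = 1/(-42065 + (-11481*(-1/2776) + 6084*(1/511))) = 1/(-42065 + (11481/2776 + 6084/511)) = 1/(-42065 + 22755975/1418536) = 1/(-59647960865/1418536) = -1418536/59647960865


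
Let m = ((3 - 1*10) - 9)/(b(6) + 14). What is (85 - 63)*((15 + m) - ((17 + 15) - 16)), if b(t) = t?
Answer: -198/5 ≈ -39.600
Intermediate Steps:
m = -⅘ (m = ((3 - 1*10) - 9)/(6 + 14) = ((3 - 10) - 9)/20 = (-7 - 9)*(1/20) = -16*1/20 = -⅘ ≈ -0.80000)
(85 - 63)*((15 + m) - ((17 + 15) - 16)) = (85 - 63)*((15 - ⅘) - ((17 + 15) - 16)) = 22*(71/5 - (32 - 16)) = 22*(71/5 - 1*16) = 22*(71/5 - 16) = 22*(-9/5) = -198/5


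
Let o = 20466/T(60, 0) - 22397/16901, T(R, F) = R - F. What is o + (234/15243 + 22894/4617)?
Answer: 1366860607841557/3964801702770 ≈ 344.75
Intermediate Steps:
o = 57425341/169010 (o = 20466/(60 - 1*0) - 22397/16901 = 20466/(60 + 0) - 22397*1/16901 = 20466/60 - 22397/16901 = 20466*(1/60) - 22397/16901 = 3411/10 - 22397/16901 = 57425341/169010 ≈ 339.77)
o + (234/15243 + 22894/4617) = 57425341/169010 + (234/15243 + 22894/4617) = 57425341/169010 + (234*(1/15243) + 22894*(1/4617)) = 57425341/169010 + (78/5081 + 22894/4617) = 57425341/169010 + 116684540/23458977 = 1366860607841557/3964801702770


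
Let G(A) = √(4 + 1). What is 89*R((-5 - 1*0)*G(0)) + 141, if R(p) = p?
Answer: 141 - 445*√5 ≈ -854.05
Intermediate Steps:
G(A) = √5
89*R((-5 - 1*0)*G(0)) + 141 = 89*((-5 - 1*0)*√5) + 141 = 89*((-5 + 0)*√5) + 141 = 89*(-5*√5) + 141 = -445*√5 + 141 = 141 - 445*√5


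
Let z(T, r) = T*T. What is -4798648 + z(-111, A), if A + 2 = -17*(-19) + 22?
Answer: -4786327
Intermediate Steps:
A = 343 (A = -2 + (-17*(-19) + 22) = -2 + (323 + 22) = -2 + 345 = 343)
z(T, r) = T²
-4798648 + z(-111, A) = -4798648 + (-111)² = -4798648 + 12321 = -4786327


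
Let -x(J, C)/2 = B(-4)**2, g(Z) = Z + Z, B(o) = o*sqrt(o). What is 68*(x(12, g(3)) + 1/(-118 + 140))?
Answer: 95778/11 ≈ 8707.1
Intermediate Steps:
B(o) = o**(3/2)
g(Z) = 2*Z
x(J, C) = 128 (x(J, C) = -2*((-4)**(3/2))**2 = -2*(-8*I)**2 = -2*(-64) = 128)
68*(x(12, g(3)) + 1/(-118 + 140)) = 68*(128 + 1/(-118 + 140)) = 68*(128 + 1/22) = 68*(2817/22) = 95778/11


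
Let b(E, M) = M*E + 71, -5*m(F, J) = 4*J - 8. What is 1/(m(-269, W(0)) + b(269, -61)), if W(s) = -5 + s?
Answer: -5/81662 ≈ -6.1228e-5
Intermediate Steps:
m(F, J) = 8/5 - 4*J/5 (m(F, J) = -(4*J - 8)/5 = -(-8 + 4*J)/5 = 8/5 - 4*J/5)
b(E, M) = 71 + E*M (b(E, M) = E*M + 71 = 71 + E*M)
1/(m(-269, W(0)) + b(269, -61)) = 1/((8/5 - 4*(-5 + 0)/5) + (71 + 269*(-61))) = 1/((8/5 - ⅘*(-5)) + (71 - 16409)) = 1/((8/5 + 4) - 16338) = 1/(28/5 - 16338) = 1/(-81662/5) = -5/81662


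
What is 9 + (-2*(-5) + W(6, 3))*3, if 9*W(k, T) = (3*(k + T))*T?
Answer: 66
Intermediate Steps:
W(k, T) = T*(3*T + 3*k)/9 (W(k, T) = ((3*(k + T))*T)/9 = ((3*(T + k))*T)/9 = ((3*T + 3*k)*T)/9 = (T*(3*T + 3*k))/9 = T*(3*T + 3*k)/9)
9 + (-2*(-5) + W(6, 3))*3 = 9 + (-2*(-5) + (1/3)*3*(3 + 6))*3 = 9 + (10 + (1/3)*3*9)*3 = 9 + (10 + 9)*3 = 9 + 19*3 = 9 + 57 = 66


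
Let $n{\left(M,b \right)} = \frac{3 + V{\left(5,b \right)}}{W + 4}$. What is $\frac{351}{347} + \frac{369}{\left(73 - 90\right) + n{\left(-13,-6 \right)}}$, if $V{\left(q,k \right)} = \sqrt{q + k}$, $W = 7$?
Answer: $- \frac{247275225}{11748379} - \frac{4059 i}{33857} \approx -21.048 - 0.11989 i$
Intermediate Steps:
$V{\left(q,k \right)} = \sqrt{k + q}$
$n{\left(M,b \right)} = \frac{3}{11} + \frac{\sqrt{5 + b}}{11}$ ($n{\left(M,b \right)} = \frac{3 + \sqrt{b + 5}}{7 + 4} = \frac{3 + \sqrt{5 + b}}{11} = \left(3 + \sqrt{5 + b}\right) \frac{1}{11} = \frac{3}{11} + \frac{\sqrt{5 + b}}{11}$)
$\frac{351}{347} + \frac{369}{\left(73 - 90\right) + n{\left(-13,-6 \right)}} = \frac{351}{347} + \frac{369}{\left(73 - 90\right) + \left(\frac{3}{11} + \frac{\sqrt{5 - 6}}{11}\right)} = 351 \cdot \frac{1}{347} + \frac{369}{-17 + \left(\frac{3}{11} + \frac{\sqrt{-1}}{11}\right)} = \frac{351}{347} + \frac{369}{-17 + \left(\frac{3}{11} + \frac{i}{11}\right)} = \frac{351}{347} + \frac{369}{- \frac{184}{11} + \frac{i}{11}} = \frac{351}{347} + 369 \frac{121 \left(- \frac{184}{11} - \frac{i}{11}\right)}{33857} = \frac{351}{347} + \frac{44649 \left(- \frac{184}{11} - \frac{i}{11}\right)}{33857}$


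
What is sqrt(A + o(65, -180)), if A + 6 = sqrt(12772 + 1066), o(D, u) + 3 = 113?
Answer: sqrt(104 + sqrt(13838)) ≈ 14.887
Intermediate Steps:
o(D, u) = 110 (o(D, u) = -3 + 113 = 110)
A = -6 + sqrt(13838) (A = -6 + sqrt(12772 + 1066) = -6 + sqrt(13838) ≈ 111.64)
sqrt(A + o(65, -180)) = sqrt((-6 + sqrt(13838)) + 110) = sqrt(104 + sqrt(13838))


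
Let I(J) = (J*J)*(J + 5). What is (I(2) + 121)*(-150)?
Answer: -22350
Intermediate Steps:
I(J) = J**2*(5 + J)
(I(2) + 121)*(-150) = (2**2*(5 + 2) + 121)*(-150) = (4*7 + 121)*(-150) = (28 + 121)*(-150) = 149*(-150) = -22350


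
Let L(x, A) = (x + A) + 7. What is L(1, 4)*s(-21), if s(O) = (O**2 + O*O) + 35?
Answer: 11004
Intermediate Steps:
L(x, A) = 7 + A + x (L(x, A) = (A + x) + 7 = 7 + A + x)
s(O) = 35 + 2*O**2 (s(O) = (O**2 + O**2) + 35 = 2*O**2 + 35 = 35 + 2*O**2)
L(1, 4)*s(-21) = (7 + 4 + 1)*(35 + 2*(-21)**2) = 12*(35 + 2*441) = 12*(35 + 882) = 12*917 = 11004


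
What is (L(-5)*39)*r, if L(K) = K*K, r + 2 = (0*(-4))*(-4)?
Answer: -1950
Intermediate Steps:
r = -2 (r = -2 + (0*(-4))*(-4) = -2 + 0*(-4) = -2 + 0 = -2)
L(K) = K**2
(L(-5)*39)*r = ((-5)**2*39)*(-2) = (25*39)*(-2) = 975*(-2) = -1950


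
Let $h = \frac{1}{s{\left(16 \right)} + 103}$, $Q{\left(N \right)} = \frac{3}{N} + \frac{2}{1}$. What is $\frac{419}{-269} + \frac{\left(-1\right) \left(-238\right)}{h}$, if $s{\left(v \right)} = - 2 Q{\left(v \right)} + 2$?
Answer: $\frac{25767179}{1076} \approx 23947.0$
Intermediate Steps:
$Q{\left(N \right)} = 2 + \frac{3}{N}$ ($Q{\left(N \right)} = \frac{3}{N} + 2 \cdot 1 = \frac{3}{N} + 2 = 2 + \frac{3}{N}$)
$s{\left(v \right)} = -2 - \frac{6}{v}$ ($s{\left(v \right)} = - 2 \left(2 + \frac{3}{v}\right) + 2 = \left(-4 - \frac{6}{v}\right) + 2 = -2 - \frac{6}{v}$)
$h = \frac{8}{805}$ ($h = \frac{1}{\left(-2 - \frac{6}{16}\right) + 103} = \frac{1}{\left(-2 - \frac{3}{8}\right) + 103} = \frac{1}{- \frac{19}{8} + 103} = \frac{1}{\frac{805}{8}} = \frac{8}{805} \approx 0.0099379$)
$\frac{419}{-269} + \frac{\left(-1\right) \left(-238\right)}{h} = \frac{419}{-269} + \frac{\left(-1\right) \left(-238\right)}{\frac{8}{805}} = 419 \left(- \frac{1}{269}\right) + 238 \cdot \frac{805}{8} = - \frac{419}{269} + \frac{95795}{4} = \frac{25767179}{1076}$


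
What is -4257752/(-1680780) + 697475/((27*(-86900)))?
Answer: 29392204957/13145380380 ≈ 2.2359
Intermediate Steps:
-4257752/(-1680780) + 697475/((27*(-86900))) = -4257752*(-1/1680780) + 697475/(-2346300) = 1064438/420195 + 697475*(-1/2346300) = 1064438/420195 - 27899/93852 = 29392204957/13145380380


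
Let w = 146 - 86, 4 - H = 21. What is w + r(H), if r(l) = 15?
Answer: 75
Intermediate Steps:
H = -17 (H = 4 - 1*21 = 4 - 21 = -17)
w = 60
w + r(H) = 60 + 15 = 75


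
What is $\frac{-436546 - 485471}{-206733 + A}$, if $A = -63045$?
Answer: $\frac{307339}{89926} \approx 3.4177$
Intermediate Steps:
$\frac{-436546 - 485471}{-206733 + A} = \frac{-436546 - 485471}{-206733 - 63045} = - \frac{922017}{-269778} = \left(-922017\right) \left(- \frac{1}{269778}\right) = \frac{307339}{89926}$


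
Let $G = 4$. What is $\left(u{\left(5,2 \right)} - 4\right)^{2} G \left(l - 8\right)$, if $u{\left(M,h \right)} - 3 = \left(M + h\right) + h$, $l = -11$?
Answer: $-4864$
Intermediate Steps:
$u{\left(M,h \right)} = 3 + M + 2 h$ ($u{\left(M,h \right)} = 3 + \left(\left(M + h\right) + h\right) = 3 + \left(M + 2 h\right) = 3 + M + 2 h$)
$\left(u{\left(5,2 \right)} - 4\right)^{2} G \left(l - 8\right) = \left(\left(3 + 5 + 2 \cdot 2\right) - 4\right)^{2} \cdot 4 \left(-11 - 8\right) = \left(\left(3 + 5 + 4\right) - 4\right)^{2} \cdot 4 \left(-19\right) = \left(12 - 4\right)^{2} \left(-76\right) = 8^{2} \left(-76\right) = 64 \left(-76\right) = -4864$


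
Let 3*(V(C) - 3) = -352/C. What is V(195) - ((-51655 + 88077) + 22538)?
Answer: -34490197/585 ≈ -58958.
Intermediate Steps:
V(C) = 3 - 352/(3*C) (V(C) = 3 + (-352/C)/3 = 3 - 352/(3*C))
V(195) - ((-51655 + 88077) + 22538) = (3 - 352/3/195) - ((-51655 + 88077) + 22538) = (3 - 352/3*1/195) - (36422 + 22538) = (3 - 352/585) - 1*58960 = 1403/585 - 58960 = -34490197/585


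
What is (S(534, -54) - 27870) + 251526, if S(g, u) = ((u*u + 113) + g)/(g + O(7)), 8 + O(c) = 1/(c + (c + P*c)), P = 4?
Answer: 4941381654/22093 ≈ 2.2366e+5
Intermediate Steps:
O(c) = -8 + 1/(6*c) (O(c) = -8 + 1/(c + (c + 4*c)) = -8 + 1/(c + 5*c) = -8 + 1/(6*c))
S(g, u) = (113 + g + u²)/(-335/42 + g) (S(g, u) = ((u*u + 113) + g)/(g + (-8 + (⅙)/7)) = ((u² + 113) + g)/(g + (-8 + (⅙)*(⅐))) = ((113 + u²) + g)/(g + (-8 + 1/42)) = (113 + g + u²)/(g - 335/42) = (113 + g + u²)/(-335/42 + g))
(S(534, -54) - 27870) + 251526 = (42*(113 + 534 + (-54)²)/(-335 + 42*534) - 27870) + 251526 = (42*(113 + 534 + 2916)/(-335 + 22428) - 27870) + 251526 = (42*3563/22093 - 27870) + 251526 = (42*(1/22093)*3563 - 27870) + 251526 = (149646/22093 - 27870) + 251526 = -615582264/22093 + 251526 = 4941381654/22093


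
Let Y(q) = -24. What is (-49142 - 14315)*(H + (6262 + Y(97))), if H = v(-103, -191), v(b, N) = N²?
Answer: -2710819583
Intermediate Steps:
H = 36481 (H = (-191)² = 36481)
(-49142 - 14315)*(H + (6262 + Y(97))) = (-49142 - 14315)*(36481 + (6262 - 24)) = -63457*(36481 + 6238) = -63457*42719 = -2710819583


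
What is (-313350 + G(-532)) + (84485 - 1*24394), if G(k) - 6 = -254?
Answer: -253507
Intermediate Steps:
G(k) = -248 (G(k) = 6 - 254 = -248)
(-313350 + G(-532)) + (84485 - 1*24394) = (-313350 - 248) + (84485 - 1*24394) = -313598 + (84485 - 24394) = -313598 + 60091 = -253507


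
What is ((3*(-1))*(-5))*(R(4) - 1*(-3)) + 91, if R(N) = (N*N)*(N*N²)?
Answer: 15496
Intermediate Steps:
R(N) = N⁵ (R(N) = N²*N³ = N⁵)
((3*(-1))*(-5))*(R(4) - 1*(-3)) + 91 = ((3*(-1))*(-5))*(4⁵ - 1*(-3)) + 91 = (-3*(-5))*(1024 + 3) + 91 = 15*1027 + 91 = 15405 + 91 = 15496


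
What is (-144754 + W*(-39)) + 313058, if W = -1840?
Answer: 240064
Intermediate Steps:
(-144754 + W*(-39)) + 313058 = (-144754 - 1840*(-39)) + 313058 = (-144754 + 71760) + 313058 = -72994 + 313058 = 240064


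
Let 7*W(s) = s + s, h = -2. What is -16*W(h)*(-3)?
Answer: -192/7 ≈ -27.429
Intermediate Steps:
W(s) = 2*s/7 (W(s) = (s + s)/7 = (2*s)/7 = 2*s/7)
-16*W(h)*(-3) = -32*(-2)/7*(-3) = -16*(-4/7)*(-3) = (64/7)*(-3) = -192/7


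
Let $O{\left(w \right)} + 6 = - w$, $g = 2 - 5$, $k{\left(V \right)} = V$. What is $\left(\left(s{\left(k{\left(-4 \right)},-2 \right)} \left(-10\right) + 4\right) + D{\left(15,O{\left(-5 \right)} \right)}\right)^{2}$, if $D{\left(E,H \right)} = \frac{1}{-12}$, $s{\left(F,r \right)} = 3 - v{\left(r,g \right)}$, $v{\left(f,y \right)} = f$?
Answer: $\frac{305809}{144} \approx 2123.7$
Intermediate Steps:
$g = -3$ ($g = 2 - 5 = -3$)
$O{\left(w \right)} = -6 - w$
$s{\left(F,r \right)} = 3 - r$
$D{\left(E,H \right)} = - \frac{1}{12}$
$\left(\left(s{\left(k{\left(-4 \right)},-2 \right)} \left(-10\right) + 4\right) + D{\left(15,O{\left(-5 \right)} \right)}\right)^{2} = \left(\left(\left(3 - -2\right) \left(-10\right) + 4\right) - \frac{1}{12}\right)^{2} = \left(\left(\left(3 + 2\right) \left(-10\right) + 4\right) - \frac{1}{12}\right)^{2} = \left(\left(5 \left(-10\right) + 4\right) - \frac{1}{12}\right)^{2} = \left(\left(-50 + 4\right) - \frac{1}{12}\right)^{2} = \left(-46 - \frac{1}{12}\right)^{2} = \left(- \frac{553}{12}\right)^{2} = \frac{305809}{144}$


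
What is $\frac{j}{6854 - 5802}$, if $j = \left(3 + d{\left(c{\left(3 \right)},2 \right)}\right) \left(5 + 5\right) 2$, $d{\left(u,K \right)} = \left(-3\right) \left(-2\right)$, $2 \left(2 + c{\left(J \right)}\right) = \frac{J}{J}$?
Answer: $\frac{45}{263} \approx 0.1711$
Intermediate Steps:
$c{\left(J \right)} = - \frac{3}{2}$ ($c{\left(J \right)} = -2 + \frac{J \frac{1}{J}}{2} = -2 + \frac{1}{2} \cdot 1 = -2 + \frac{1}{2} = - \frac{3}{2}$)
$d{\left(u,K \right)} = 6$
$j = 180$ ($j = \left(3 + 6\right) \left(5 + 5\right) 2 = 9 \cdot 10 \cdot 2 = 9 \cdot 20 = 180$)
$\frac{j}{6854 - 5802} = \frac{1}{6854 - 5802} \cdot 180 = \frac{1}{1052} \cdot 180 = \frac{45}{263}$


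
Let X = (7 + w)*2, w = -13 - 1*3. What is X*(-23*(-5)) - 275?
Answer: -2345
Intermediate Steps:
w = -16 (w = -13 - 3 = -16)
X = -18 (X = (7 - 16)*2 = -9*2 = -18)
X*(-23*(-5)) - 275 = -(-414)*(-5) - 275 = -18*115 - 275 = -2070 - 275 = -2345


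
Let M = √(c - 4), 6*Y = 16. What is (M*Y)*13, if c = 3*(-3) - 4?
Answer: 104*I*√17/3 ≈ 142.93*I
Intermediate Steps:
Y = 8/3 (Y = (⅙)*16 = 8/3 ≈ 2.6667)
c = -13 (c = -9 - 4 = -13)
M = I*√17 (M = √(-13 - 4) = √(-17) = I*√17 ≈ 4.1231*I)
(M*Y)*13 = ((I*√17)*(8/3))*13 = (8*I*√17/3)*13 = 104*I*√17/3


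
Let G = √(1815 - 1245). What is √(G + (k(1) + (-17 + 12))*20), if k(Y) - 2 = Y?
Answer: √(-40 + √570) ≈ 4.0156*I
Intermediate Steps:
k(Y) = 2 + Y
G = √570 ≈ 23.875
√(G + (k(1) + (-17 + 12))*20) = √(√570 + ((2 + 1) + (-17 + 12))*20) = √(√570 + (3 - 5)*20) = √(√570 - 2*20) = √(√570 - 40) = √(-40 + √570)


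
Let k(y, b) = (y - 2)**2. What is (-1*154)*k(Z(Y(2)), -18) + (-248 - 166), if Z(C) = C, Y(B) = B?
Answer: -414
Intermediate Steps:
k(y, b) = (-2 + y)**2
(-1*154)*k(Z(Y(2)), -18) + (-248 - 166) = (-1*154)*(-2 + 2)**2 + (-248 - 166) = -154*0**2 - 414 = -154*0 - 414 = 0 - 414 = -414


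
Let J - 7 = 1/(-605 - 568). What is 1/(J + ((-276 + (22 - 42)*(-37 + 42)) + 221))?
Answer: -1173/173605 ≈ -0.0067567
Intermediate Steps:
J = 8210/1173 (J = 7 + 1/(-605 - 568) = 7 + 1/(-1173) = 7 - 1/1173 = 8210/1173 ≈ 6.9991)
1/(J + ((-276 + (22 - 42)*(-37 + 42)) + 221)) = 1/(8210/1173 + ((-276 + (22 - 42)*(-37 + 42)) + 221)) = 1/(8210/1173 + ((-276 - 20*5) + 221)) = 1/(8210/1173 + ((-276 - 100) + 221)) = 1/(8210/1173 + (-376 + 221)) = 1/(8210/1173 - 155) = 1/(-173605/1173) = -1173/173605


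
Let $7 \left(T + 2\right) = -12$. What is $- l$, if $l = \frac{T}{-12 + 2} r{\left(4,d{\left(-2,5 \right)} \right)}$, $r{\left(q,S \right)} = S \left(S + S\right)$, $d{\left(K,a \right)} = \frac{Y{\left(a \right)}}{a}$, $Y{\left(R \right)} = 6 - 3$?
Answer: $- \frac{234}{875} \approx -0.26743$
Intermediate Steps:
$T = - \frac{26}{7}$ ($T = -2 + \frac{1}{7} \left(-12\right) = -2 - \frac{12}{7} = - \frac{26}{7} \approx -3.7143$)
$Y{\left(R \right)} = 3$
$d{\left(K,a \right)} = \frac{3}{a}$
$r{\left(q,S \right)} = 2 S^{2}$ ($r{\left(q,S \right)} = S 2 S = 2 S^{2}$)
$l = \frac{234}{875}$ ($l = - \frac{26}{7 \left(-12 + 2\right)} 2 \left(\frac{3}{5}\right)^{2} = - \frac{26}{7 \left(-10\right)} 2 \left(3 \cdot \frac{1}{5}\right)^{2} = \left(- \frac{26}{7}\right) \left(- \frac{1}{10}\right) 2 \left(\frac{3}{5}\right)^{2} = \frac{13 \cdot 2 \cdot \frac{9}{25}}{35} = \frac{13}{35} \cdot \frac{18}{25} = \frac{234}{875} \approx 0.26743$)
$- l = \left(-1\right) \frac{234}{875} = - \frac{234}{875}$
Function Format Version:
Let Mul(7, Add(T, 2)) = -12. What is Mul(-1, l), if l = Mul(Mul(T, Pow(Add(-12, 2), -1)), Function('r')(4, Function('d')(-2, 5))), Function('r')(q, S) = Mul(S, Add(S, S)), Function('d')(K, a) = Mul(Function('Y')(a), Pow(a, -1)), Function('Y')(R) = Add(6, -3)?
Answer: Rational(-234, 875) ≈ -0.26743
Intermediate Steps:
T = Rational(-26, 7) (T = Add(-2, Mul(Rational(1, 7), -12)) = Add(-2, Rational(-12, 7)) = Rational(-26, 7) ≈ -3.7143)
Function('Y')(R) = 3
Function('d')(K, a) = Mul(3, Pow(a, -1))
Function('r')(q, S) = Mul(2, Pow(S, 2)) (Function('r')(q, S) = Mul(S, Mul(2, S)) = Mul(2, Pow(S, 2)))
l = Rational(234, 875) (l = Mul(Mul(Rational(-26, 7), Pow(Add(-12, 2), -1)), Mul(2, Pow(Mul(3, Pow(5, -1)), 2))) = Mul(Mul(Rational(-26, 7), Pow(-10, -1)), Mul(2, Pow(Mul(3, Rational(1, 5)), 2))) = Mul(Mul(Rational(-26, 7), Rational(-1, 10)), Mul(2, Pow(Rational(3, 5), 2))) = Mul(Rational(13, 35), Mul(2, Rational(9, 25))) = Mul(Rational(13, 35), Rational(18, 25)) = Rational(234, 875) ≈ 0.26743)
Mul(-1, l) = Mul(-1, Rational(234, 875)) = Rational(-234, 875)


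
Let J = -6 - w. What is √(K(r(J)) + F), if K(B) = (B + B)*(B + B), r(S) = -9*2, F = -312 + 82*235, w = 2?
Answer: √20254 ≈ 142.32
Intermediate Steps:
J = -8 (J = -6 - 1*2 = -6 - 2 = -8)
F = 18958 (F = -312 + 19270 = 18958)
r(S) = -18
K(B) = 4*B² (K(B) = (2*B)*(2*B) = 4*B²)
√(K(r(J)) + F) = √(4*(-18)² + 18958) = √(4*324 + 18958) = √(1296 + 18958) = √20254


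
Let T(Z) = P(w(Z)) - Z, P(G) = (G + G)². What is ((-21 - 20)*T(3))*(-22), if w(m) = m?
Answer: 29766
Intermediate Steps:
P(G) = 4*G² (P(G) = (2*G)² = 4*G²)
T(Z) = -Z + 4*Z² (T(Z) = 4*Z² - Z = -Z + 4*Z²)
((-21 - 20)*T(3))*(-22) = ((-21 - 20)*(3*(-1 + 4*3)))*(-22) = -123*(-1 + 12)*(-22) = -123*11*(-22) = -41*33*(-22) = -1353*(-22) = 29766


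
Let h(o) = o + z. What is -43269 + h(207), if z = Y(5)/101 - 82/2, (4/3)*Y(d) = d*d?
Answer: -17413537/404 ≈ -43103.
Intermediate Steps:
Y(d) = 3*d²/4 (Y(d) = 3*(d*d)/4 = 3*d²/4)
z = -16489/404 (z = ((¾)*5²)/101 - 82/2 = ((¾)*25)*(1/101) - 82*½ = (75/4)*(1/101) - 41 = 75/404 - 41 = -16489/404 ≈ -40.814)
h(o) = -16489/404 + o (h(o) = o - 16489/404 = -16489/404 + o)
-43269 + h(207) = -43269 + (-16489/404 + 207) = -43269 + 67139/404 = -17413537/404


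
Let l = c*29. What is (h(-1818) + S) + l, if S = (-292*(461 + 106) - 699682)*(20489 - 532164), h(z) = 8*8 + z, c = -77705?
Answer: 442722491851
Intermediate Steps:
l = -2253445 (l = -77705*29 = -2253445)
h(z) = 64 + z
S = 442724747050 (S = (-292*567 - 699682)*(-511675) = (-165564 - 699682)*(-511675) = -865246*(-511675) = 442724747050)
(h(-1818) + S) + l = ((64 - 1818) + 442724747050) - 2253445 = (-1754 + 442724747050) - 2253445 = 442724745296 - 2253445 = 442722491851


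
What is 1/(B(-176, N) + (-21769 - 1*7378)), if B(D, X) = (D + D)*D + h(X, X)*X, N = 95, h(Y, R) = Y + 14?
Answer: 1/43160 ≈ 2.3170e-5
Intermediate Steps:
h(Y, R) = 14 + Y
B(D, X) = 2*D² + X*(14 + X) (B(D, X) = (D + D)*D + (14 + X)*X = (2*D)*D + X*(14 + X) = 2*D² + X*(14 + X))
1/(B(-176, N) + (-21769 - 1*7378)) = 1/((2*(-176)² + 95*(14 + 95)) + (-21769 - 1*7378)) = 1/((2*30976 + 95*109) + (-21769 - 7378)) = 1/((61952 + 10355) - 29147) = 1/(72307 - 29147) = 1/43160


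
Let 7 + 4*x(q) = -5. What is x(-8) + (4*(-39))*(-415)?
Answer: 64737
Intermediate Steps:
x(q) = -3 (x(q) = -7/4 + (1/4)*(-5) = -7/4 - 5/4 = -3)
x(-8) + (4*(-39))*(-415) = -3 + (4*(-39))*(-415) = -3 - 156*(-415) = -3 + 64740 = 64737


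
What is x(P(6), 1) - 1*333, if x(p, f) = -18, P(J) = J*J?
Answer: -351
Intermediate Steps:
P(J) = J²
x(P(6), 1) - 1*333 = -18 - 1*333 = -18 - 333 = -351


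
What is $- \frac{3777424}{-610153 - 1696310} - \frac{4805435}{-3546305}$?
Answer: $\frac{4895891128945}{1635884253843} \approx 2.9928$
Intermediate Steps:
$- \frac{3777424}{-610153 - 1696310} - \frac{4805435}{-3546305} = - \frac{3777424}{-610153 - 1696310} - - \frac{961087}{709261} = - \frac{3777424}{-2306463} + \frac{961087}{709261} = \left(-3777424\right) \left(- \frac{1}{2306463}\right) + \frac{961087}{709261} = \frac{3777424}{2306463} + \frac{961087}{709261} = \frac{4895891128945}{1635884253843}$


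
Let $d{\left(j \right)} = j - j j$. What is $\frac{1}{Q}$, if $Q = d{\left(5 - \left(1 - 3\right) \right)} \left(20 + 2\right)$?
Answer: $- \frac{1}{924} \approx -0.0010823$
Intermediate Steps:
$d{\left(j \right)} = j - j^{2}$
$Q = -924$ ($Q = \left(5 - \left(1 - 3\right)\right) \left(1 - \left(5 - \left(1 - 3\right)\right)\right) \left(20 + 2\right) = \left(5 - \left(1 - 3\right)\right) \left(1 - \left(5 - \left(1 - 3\right)\right)\right) 22 = \left(5 - -2\right) \left(1 - \left(5 - -2\right)\right) 22 = \left(5 + 2\right) \left(1 - \left(5 + 2\right)\right) 22 = 7 \left(1 - 7\right) 22 = 7 \left(-6\right) 22 = \left(-42\right) 22 = -924$)
$\frac{1}{Q} = \frac{1}{-924} = - \frac{1}{924}$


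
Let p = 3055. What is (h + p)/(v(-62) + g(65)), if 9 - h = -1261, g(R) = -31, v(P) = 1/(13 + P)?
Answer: -42385/304 ≈ -139.42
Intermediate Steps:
h = 1270 (h = 9 - 1*(-1261) = 9 + 1261 = 1270)
(h + p)/(v(-62) + g(65)) = (1270 + 3055)/(1/(13 - 62) - 31) = 4325/(1/(-49) - 31) = 4325/(-1/49 - 31) = 4325/(-1520/49) = 4325*(-49/1520) = -42385/304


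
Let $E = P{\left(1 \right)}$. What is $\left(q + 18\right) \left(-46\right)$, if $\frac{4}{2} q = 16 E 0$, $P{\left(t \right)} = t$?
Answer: $-828$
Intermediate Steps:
$E = 1$
$q = 0$ ($q = \frac{16 \cdot 1 \cdot 0}{2} = \frac{16 \cdot 0}{2} = \frac{1}{2} \cdot 0 = 0$)
$\left(q + 18\right) \left(-46\right) = \left(0 + 18\right) \left(-46\right) = 18 \left(-46\right) = -828$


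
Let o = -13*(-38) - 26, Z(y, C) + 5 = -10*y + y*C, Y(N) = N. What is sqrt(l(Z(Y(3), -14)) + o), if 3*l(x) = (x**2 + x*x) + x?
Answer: sqrt(4395) ≈ 66.295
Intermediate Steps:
Z(y, C) = -5 - 10*y + C*y (Z(y, C) = -5 + (-10*y + y*C) = -5 + (-10*y + C*y) = -5 - 10*y + C*y)
l(x) = x/3 + 2*x**2/3 (l(x) = ((x**2 + x*x) + x)/3 = ((x**2 + x**2) + x)/3 = (2*x**2 + x)/3 = (x + 2*x**2)/3 = x/3 + 2*x**2/3)
o = 468 (o = 494 - 26 = 468)
sqrt(l(Z(Y(3), -14)) + o) = sqrt((-5 - 10*3 - 14*3)*(1 + 2*(-5 - 10*3 - 14*3))/3 + 468) = sqrt((-5 - 30 - 42)*(1 + 2*(-5 - 30 - 42))/3 + 468) = sqrt((1/3)*(-77)*(1 + 2*(-77)) + 468) = sqrt((1/3)*(-77)*(1 - 154) + 468) = sqrt((1/3)*(-77)*(-153) + 468) = sqrt(3927 + 468) = sqrt(4395)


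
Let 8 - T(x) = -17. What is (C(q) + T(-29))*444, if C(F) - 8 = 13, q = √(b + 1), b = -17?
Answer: 20424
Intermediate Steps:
T(x) = 25 (T(x) = 8 - 1*(-17) = 8 + 17 = 25)
q = 4*I (q = √(-17 + 1) = √(-16) = 4*I ≈ 4.0*I)
C(F) = 21 (C(F) = 8 + 13 = 21)
(C(q) + T(-29))*444 = (21 + 25)*444 = 46*444 = 20424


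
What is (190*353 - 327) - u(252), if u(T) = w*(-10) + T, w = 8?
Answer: 66571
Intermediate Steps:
u(T) = -80 + T (u(T) = 8*(-10) + T = -80 + T)
(190*353 - 327) - u(252) = (190*353 - 327) - (-80 + 252) = (67070 - 327) - 1*172 = 66743 - 172 = 66571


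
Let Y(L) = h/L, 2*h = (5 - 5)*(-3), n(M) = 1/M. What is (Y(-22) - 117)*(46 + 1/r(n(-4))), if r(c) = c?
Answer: -4914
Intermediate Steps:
h = 0 (h = ((5 - 5)*(-3))/2 = (0*(-3))/2 = (½)*0 = 0)
Y(L) = 0 (Y(L) = 0/L = 0)
(Y(-22) - 117)*(46 + 1/r(n(-4))) = (0 - 117)*(46 + 1/(1/(-4))) = -117*(46 + 1/(-¼)) = -117*(46 - 4) = -117*42 = -4914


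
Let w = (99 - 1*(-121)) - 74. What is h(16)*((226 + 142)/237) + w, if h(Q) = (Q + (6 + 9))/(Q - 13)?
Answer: 115214/711 ≈ 162.04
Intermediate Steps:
h(Q) = (15 + Q)/(-13 + Q) (h(Q) = (Q + 15)/(-13 + Q) = (15 + Q)/(-13 + Q))
w = 146 (w = (99 + 121) - 74 = 220 - 74 = 146)
h(16)*((226 + 142)/237) + w = ((15 + 16)/(-13 + 16))*((226 + 142)/237) + 146 = (31/3)*(368*(1/237)) + 146 = ((⅓)*31)*(368/237) + 146 = (31/3)*(368/237) + 146 = 11408/711 + 146 = 115214/711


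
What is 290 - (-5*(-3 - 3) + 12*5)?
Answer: 200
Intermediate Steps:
290 - (-5*(-3 - 3) + 12*5) = 290 - (-5*(-6) + 60) = 290 - (30 + 60) = 290 - 1*90 = 290 - 90 = 200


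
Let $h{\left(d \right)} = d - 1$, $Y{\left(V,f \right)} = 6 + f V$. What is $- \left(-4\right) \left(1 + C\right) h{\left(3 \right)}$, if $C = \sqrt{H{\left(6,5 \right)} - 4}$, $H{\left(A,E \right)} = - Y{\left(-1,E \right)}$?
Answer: $8 + 8 i \sqrt{5} \approx 8.0 + 17.889 i$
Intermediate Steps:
$Y{\left(V,f \right)} = 6 + V f$
$h{\left(d \right)} = -1 + d$ ($h{\left(d \right)} = d - 1 = -1 + d$)
$H{\left(A,E \right)} = -6 + E$ ($H{\left(A,E \right)} = - (6 - E) = -6 + E$)
$C = i \sqrt{5}$ ($C = \sqrt{\left(-6 + 5\right) - 4} = \sqrt{-1 - 4} = \sqrt{-5} = i \sqrt{5} \approx 2.2361 i$)
$- \left(-4\right) \left(1 + C\right) h{\left(3 \right)} = - \left(-4\right) \left(1 + i \sqrt{5}\right) \left(-1 + 3\right) = - (-4 - 4 i \sqrt{5}) 2 = \left(4 + 4 i \sqrt{5}\right) 2 = 8 + 8 i \sqrt{5}$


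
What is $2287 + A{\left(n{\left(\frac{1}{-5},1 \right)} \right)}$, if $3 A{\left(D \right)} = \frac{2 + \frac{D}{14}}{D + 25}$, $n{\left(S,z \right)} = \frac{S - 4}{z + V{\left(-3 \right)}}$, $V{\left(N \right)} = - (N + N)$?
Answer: $\frac{11718725}{5124} \approx 2287.0$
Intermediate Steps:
$V{\left(N \right)} = - 2 N$
$n{\left(S,z \right)} = \frac{-4 + S}{6 + z}$ ($n{\left(S,z \right)} = \frac{S - 4}{z - -6} = \frac{-4 + S}{z + 6} = \frac{-4 + S}{6 + z}$)
$A{\left(D \right)} = \frac{2 + \frac{D}{14}}{3 \left(25 + D\right)}$ ($A{\left(D \right)} = \frac{\left(2 + \frac{D}{14}\right) \frac{1}{D + 25}}{3} = \frac{\left(2 + D \frac{1}{14}\right) \frac{1}{25 + D}}{3} = \frac{\left(2 + \frac{D}{14}\right) \frac{1}{25 + D}}{3} = \frac{\frac{1}{25 + D} \left(2 + \frac{D}{14}\right)}{3} = \frac{2 + \frac{D}{14}}{3 \left(25 + D\right)}$)
$2287 + A{\left(n{\left(\frac{1}{-5},1 \right)} \right)} = 2287 + \frac{28 + \frac{-4 + \frac{1}{-5}}{6 + 1}}{42 \left(25 + \frac{-4 + \frac{1}{-5}}{6 + 1}\right)} = 2287 + \frac{28 + \frac{-4 - \frac{1}{5}}{7}}{42 \left(25 + \frac{-4 - \frac{1}{5}}{7}\right)} = 2287 + \frac{28 + \frac{1}{7} \left(- \frac{21}{5}\right)}{42 \left(25 + \frac{1}{7} \left(- \frac{21}{5}\right)\right)} = 2287 + \frac{28 - \frac{3}{5}}{42 \left(25 - \frac{3}{5}\right)} = 2287 + \frac{1}{42} \frac{1}{\frac{122}{5}} \cdot \frac{137}{5} = 2287 + \frac{1}{42} \cdot \frac{5}{122} \cdot \frac{137}{5} = 2287 + \frac{137}{5124} = \frac{11718725}{5124}$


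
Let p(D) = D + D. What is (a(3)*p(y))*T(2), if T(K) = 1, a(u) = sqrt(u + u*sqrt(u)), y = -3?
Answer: -6*sqrt(3 + 3*sqrt(3)) ≈ -17.177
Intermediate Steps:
a(u) = sqrt(u + u**(3/2))
p(D) = 2*D
(a(3)*p(y))*T(2) = (sqrt(3 + 3**(3/2))*(2*(-3)))*1 = (sqrt(3 + 3*sqrt(3))*(-6))*1 = -6*sqrt(3 + 3*sqrt(3))*1 = -6*sqrt(3 + 3*sqrt(3))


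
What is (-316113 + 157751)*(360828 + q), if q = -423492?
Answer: 9923596368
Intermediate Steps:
(-316113 + 157751)*(360828 + q) = (-316113 + 157751)*(360828 - 423492) = -158362*(-62664) = 9923596368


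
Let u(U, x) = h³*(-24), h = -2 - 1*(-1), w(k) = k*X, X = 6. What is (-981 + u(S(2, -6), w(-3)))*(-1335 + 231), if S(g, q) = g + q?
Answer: 1056528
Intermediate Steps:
w(k) = 6*k (w(k) = k*6 = 6*k)
h = -1 (h = -2 + 1 = -1)
u(U, x) = 24 (u(U, x) = (-1)³*(-24) = -1*(-24) = 24)
(-981 + u(S(2, -6), w(-3)))*(-1335 + 231) = (-981 + 24)*(-1335 + 231) = -957*(-1104) = 1056528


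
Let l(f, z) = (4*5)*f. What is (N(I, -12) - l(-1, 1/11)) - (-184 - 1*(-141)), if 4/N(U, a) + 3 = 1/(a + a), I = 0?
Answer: 4503/73 ≈ 61.685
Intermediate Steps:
N(U, a) = 4/(-3 + 1/(2*a)) (N(U, a) = 4/(-3 + 1/(a + a)) = 4/(-3 + 1/(2*a)))
l(f, z) = 20*f
(N(I, -12) - l(-1, 1/11)) - (-184 - 1*(-141)) = (-8*(-12)/(-1 + 6*(-12)) - 20*(-1)) - (-184 - 1*(-141)) = (-8*(-12)/(-1 - 72) - 1*(-20)) - (-184 + 141) = (-8*(-12)/(-73) + 20) - 1*(-43) = (-8*(-12)*(-1/73) + 20) + 43 = (-96/73 + 20) + 43 = 1364/73 + 43 = 4503/73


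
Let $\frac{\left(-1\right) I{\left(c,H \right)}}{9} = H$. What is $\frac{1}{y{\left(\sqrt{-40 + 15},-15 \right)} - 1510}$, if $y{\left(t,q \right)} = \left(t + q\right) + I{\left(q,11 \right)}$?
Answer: $- \frac{1624}{2637401} - \frac{5 i}{2637401} \approx -0.00061576 - 1.8958 \cdot 10^{-6} i$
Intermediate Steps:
$I{\left(c,H \right)} = - 9 H$
$y{\left(t,q \right)} = -99 + q + t$ ($y{\left(t,q \right)} = \left(t + q\right) - 99 = \left(q + t\right) - 99 = -99 + q + t$)
$\frac{1}{y{\left(\sqrt{-40 + 15},-15 \right)} - 1510} = \frac{1}{\left(-99 - 15 + \sqrt{-40 + 15}\right) - 1510} = \frac{1}{\left(-99 - 15 + \sqrt{-25}\right) - 1510} = \frac{1}{\left(-99 - 15 + 5 i\right) - 1510} = \frac{1}{\left(-114 + 5 i\right) - 1510} = \frac{1}{-1624 + 5 i} = \frac{-1624 - 5 i}{2637401}$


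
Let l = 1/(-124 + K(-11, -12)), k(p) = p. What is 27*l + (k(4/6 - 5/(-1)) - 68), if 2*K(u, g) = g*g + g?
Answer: -10927/174 ≈ -62.799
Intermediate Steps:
K(u, g) = g/2 + g²/2 (K(u, g) = (g*g + g)/2 = (g² + g)/2 = (g + g²)/2 = g/2 + g²/2)
l = -1/58 (l = 1/(-124 + (½)*(-12)*(1 - 12)) = 1/(-124 + (½)*(-12)*(-11)) = 1/(-124 + 66) = 1/(-58) = -1/58 ≈ -0.017241)
27*l + (k(4/6 - 5/(-1)) - 68) = 27*(-1/58) + ((4/6 - 5/(-1)) - 68) = -27/58 + ((4*(⅙) - 5*(-1)) - 68) = -27/58 + ((⅔ + 5) - 68) = -27/58 + (17/3 - 68) = -27/58 - 187/3 = -10927/174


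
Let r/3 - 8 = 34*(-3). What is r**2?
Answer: 79524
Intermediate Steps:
r = -282 (r = 24 + 3*(34*(-3)) = 24 + 3*(-102) = 24 - 306 = -282)
r**2 = (-282)**2 = 79524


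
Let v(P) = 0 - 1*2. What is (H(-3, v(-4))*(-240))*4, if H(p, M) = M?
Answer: 1920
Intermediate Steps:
v(P) = -2 (v(P) = 0 - 2 = -2)
(H(-3, v(-4))*(-240))*4 = -2*(-240)*4 = 480*4 = 1920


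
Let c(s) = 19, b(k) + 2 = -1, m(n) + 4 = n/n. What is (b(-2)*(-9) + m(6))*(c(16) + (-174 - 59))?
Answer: -5136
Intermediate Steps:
m(n) = -3 (m(n) = -4 + n/n = -4 + 1 = -3)
b(k) = -3 (b(k) = -2 - 1 = -3)
(b(-2)*(-9) + m(6))*(c(16) + (-174 - 59)) = (-3*(-9) - 3)*(19 + (-174 - 59)) = (27 - 3)*(19 - 233) = 24*(-214) = -5136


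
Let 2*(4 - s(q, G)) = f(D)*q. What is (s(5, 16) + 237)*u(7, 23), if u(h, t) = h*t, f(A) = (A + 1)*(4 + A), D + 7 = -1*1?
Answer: 27531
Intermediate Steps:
D = -8 (D = -7 - 1*1 = -7 - 1 = -8)
f(A) = (1 + A)*(4 + A)
s(q, G) = 4 - 14*q (s(q, G) = 4 - (4 + (-8)² + 5*(-8))*q/2 = 4 - (4 + 64 - 40)*q/2 = 4 - 14*q)
(s(5, 16) + 237)*u(7, 23) = ((4 - 14*5) + 237)*(7*23) = ((4 - 70) + 237)*161 = (-66 + 237)*161 = 171*161 = 27531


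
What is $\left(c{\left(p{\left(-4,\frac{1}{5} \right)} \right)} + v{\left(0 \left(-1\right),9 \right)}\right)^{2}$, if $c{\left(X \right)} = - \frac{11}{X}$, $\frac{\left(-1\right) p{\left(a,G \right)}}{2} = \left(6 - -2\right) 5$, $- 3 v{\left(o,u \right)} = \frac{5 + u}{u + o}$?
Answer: $\frac{677329}{4665600} \approx 0.14517$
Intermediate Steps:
$v{\left(o,u \right)} = - \frac{5 + u}{3 \left(o + u\right)}$ ($v{\left(o,u \right)} = - \frac{\left(5 + u\right) \frac{1}{u + o}}{3} = - \frac{\left(5 + u\right) \frac{1}{o + u}}{3} = - \frac{\frac{1}{o + u} \left(5 + u\right)}{3} = - \frac{5 + u}{3 \left(o + u\right)}$)
$p{\left(a,G \right)} = -80$ ($p{\left(a,G \right)} = - 2 \left(6 - -2\right) 5 = - 2 \left(6 + 2\right) 5 = - 2 \cdot 8 \cdot 5 = \left(-2\right) 40 = -80$)
$\left(c{\left(p{\left(-4,\frac{1}{5} \right)} \right)} + v{\left(0 \left(-1\right),9 \right)}\right)^{2} = \left(- \frac{11}{-80} + \frac{-5 - 9}{3 \left(0 \left(-1\right) + 9\right)}\right)^{2} = \left(\left(-11\right) \left(- \frac{1}{80}\right) + \frac{-5 - 9}{3 \left(0 + 9\right)}\right)^{2} = \left(\frac{11}{80} + \frac{1}{3} \cdot \frac{1}{9} \left(-14\right)\right)^{2} = \left(\frac{11}{80} - \frac{14}{27}\right)^{2} = \left(- \frac{823}{2160}\right)^{2} = \frac{677329}{4665600}$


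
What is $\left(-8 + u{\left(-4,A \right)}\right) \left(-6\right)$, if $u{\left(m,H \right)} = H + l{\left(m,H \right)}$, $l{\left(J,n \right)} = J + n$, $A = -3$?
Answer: $108$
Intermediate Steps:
$u{\left(m,H \right)} = m + 2 H$ ($u{\left(m,H \right)} = H + \left(m + H\right) = H + \left(H + m\right) = m + 2 H$)
$\left(-8 + u{\left(-4,A \right)}\right) \left(-6\right) = \left(-8 + \left(-4 + 2 \left(-3\right)\right)\right) \left(-6\right) = \left(-8 - 10\right) \left(-6\right) = \left(-18\right) \left(-6\right) = 108$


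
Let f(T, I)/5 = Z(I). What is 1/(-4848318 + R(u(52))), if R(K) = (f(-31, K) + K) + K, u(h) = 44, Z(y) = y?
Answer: -1/4848010 ≈ -2.0627e-7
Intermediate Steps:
f(T, I) = 5*I
R(K) = 7*K (R(K) = (5*K + K) + K = 6*K + K = 7*K)
1/(-4848318 + R(u(52))) = 1/(-4848318 + 7*44) = 1/(-4848318 + 308) = 1/(-4848010) = -1/4848010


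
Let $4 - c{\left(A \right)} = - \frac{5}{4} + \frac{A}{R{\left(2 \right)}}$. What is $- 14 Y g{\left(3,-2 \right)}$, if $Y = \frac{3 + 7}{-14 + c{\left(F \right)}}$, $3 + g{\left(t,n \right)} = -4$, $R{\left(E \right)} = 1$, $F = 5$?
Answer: $- \frac{784}{11} \approx -71.273$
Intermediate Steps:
$g{\left(t,n \right)} = -7$ ($g{\left(t,n \right)} = -3 - 4 = -7$)
$c{\left(A \right)} = \frac{21}{4} - A$ ($c{\left(A \right)} = 4 - \left(- \frac{5}{4} + \frac{A}{1}\right) = 4 - \left(\left(-5\right) \frac{1}{4} + A 1\right) = 4 - \left(- \frac{5}{4} + A\right) = \frac{21}{4} - A$)
$Y = - \frac{8}{11}$ ($Y = \frac{3 + 7}{-14 + \left(\frac{21}{4} - 5\right)} = \frac{10}{-14 + \left(\frac{21}{4} - 5\right)} = \frac{10}{-14 + \frac{1}{4}} = \frac{10}{- \frac{55}{4}} = 10 \left(- \frac{4}{55}\right) = - \frac{8}{11} \approx -0.72727$)
$- 14 Y g{\left(3,-2 \right)} = \left(-14\right) \left(- \frac{8}{11}\right) \left(-7\right) = \frac{112}{11} \left(-7\right) = - \frac{784}{11}$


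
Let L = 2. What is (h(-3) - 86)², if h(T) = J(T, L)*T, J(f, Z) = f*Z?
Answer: 4624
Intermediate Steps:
J(f, Z) = Z*f
h(T) = 2*T² (h(T) = (2*T)*T = 2*T²)
(h(-3) - 86)² = (2*(-3)² - 86)² = (2*9 - 86)² = (18 - 86)² = (-68)² = 4624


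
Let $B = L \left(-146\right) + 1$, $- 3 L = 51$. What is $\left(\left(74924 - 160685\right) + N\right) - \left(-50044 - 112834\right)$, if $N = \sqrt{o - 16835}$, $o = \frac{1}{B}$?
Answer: $77117 + \frac{2 i \sqrt{25948159458}}{2483} \approx 77117.0 + 129.75 i$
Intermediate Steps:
$L = -17$ ($L = \left(- \frac{1}{3}\right) 51 = -17$)
$B = 2483$ ($B = \left(-17\right) \left(-146\right) + 1 = 2482 + 1 = 2483$)
$o = \frac{1}{2483} \approx 0.00040274$
$N = \frac{2 i \sqrt{25948159458}}{2483}$ ($N = \sqrt{\frac{1}{2483} - 16835} = \sqrt{- \frac{41801304}{2483}} = \frac{2 i \sqrt{25948159458}}{2483} \approx 129.75 i$)
$\left(\left(74924 - 160685\right) + N\right) - \left(-50044 - 112834\right) = \left(\left(74924 - 160685\right) + \frac{2 i \sqrt{25948159458}}{2483}\right) - \left(-50044 - 112834\right) = \left(-85761 + \frac{2 i \sqrt{25948159458}}{2483}\right) - \left(-50044 - 112834\right) = \left(-85761 + \frac{2 i \sqrt{25948159458}}{2483}\right) - -162878 = \left(-85761 + \frac{2 i \sqrt{25948159458}}{2483}\right) + 162878 = 77117 + \frac{2 i \sqrt{25948159458}}{2483}$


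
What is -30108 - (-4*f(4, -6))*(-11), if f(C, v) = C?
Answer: -30284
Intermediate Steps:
-30108 - (-4*f(4, -6))*(-11) = -30108 - (-4*4)*(-11) = -30108 - (-16)*(-11) = -30108 - 1*176 = -30108 - 176 = -30284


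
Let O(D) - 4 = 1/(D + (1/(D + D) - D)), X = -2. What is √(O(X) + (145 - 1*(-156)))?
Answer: √301 ≈ 17.349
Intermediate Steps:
O(D) = 4 + 2*D (O(D) = 4 + 1/(D + (1/(D + D) - D)) = 4 + 1/(D + (1/(2*D) - D)) = 4 + 1/(1/(2*D)) = 4 + 2*D)
√(O(X) + (145 - 1*(-156))) = √((4 + 2*(-2)) + (145 - 1*(-156))) = √((4 - 4) + (145 + 156)) = √(0 + 301) = √301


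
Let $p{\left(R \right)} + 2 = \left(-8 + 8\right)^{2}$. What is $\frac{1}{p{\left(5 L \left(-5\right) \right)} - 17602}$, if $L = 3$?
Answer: $- \frac{1}{17604} \approx -5.6805 \cdot 10^{-5}$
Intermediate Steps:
$p{\left(R \right)} = -2$ ($p{\left(R \right)} = -2 + \left(-8 + 8\right)^{2} = -2 + 0^{2} = -2 + 0 = -2$)
$\frac{1}{p{\left(5 L \left(-5\right) \right)} - 17602} = \frac{1}{-2 - 17602} = \frac{1}{-17604} = - \frac{1}{17604}$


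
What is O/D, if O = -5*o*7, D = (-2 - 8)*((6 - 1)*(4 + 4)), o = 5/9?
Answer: 7/144 ≈ 0.048611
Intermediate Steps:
o = 5/9 (o = 5*(⅑) = 5/9 ≈ 0.55556)
D = -400 (D = -50*8 = -10*40 = -400)
O = -175/9 (O = -5*5/9*7 = -25/9*7 = -175/9 ≈ -19.444)
O/D = -175/9/(-400) = -175/9*(-1/400) = 7/144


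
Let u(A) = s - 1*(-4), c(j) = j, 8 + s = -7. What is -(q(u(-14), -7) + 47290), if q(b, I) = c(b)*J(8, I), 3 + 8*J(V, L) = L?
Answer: -189215/4 ≈ -47304.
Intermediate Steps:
s = -15 (s = -8 - 7 = -15)
J(V, L) = -3/8 + L/8
u(A) = -11 (u(A) = -15 - 1*(-4) = -15 + 4 = -11)
q(b, I) = b*(-3/8 + I/8)
-(q(u(-14), -7) + 47290) = -((⅛)*(-11)*(-3 - 7) + 47290) = -((⅛)*(-11)*(-10) + 47290) = -(55/4 + 47290) = -1*189215/4 = -189215/4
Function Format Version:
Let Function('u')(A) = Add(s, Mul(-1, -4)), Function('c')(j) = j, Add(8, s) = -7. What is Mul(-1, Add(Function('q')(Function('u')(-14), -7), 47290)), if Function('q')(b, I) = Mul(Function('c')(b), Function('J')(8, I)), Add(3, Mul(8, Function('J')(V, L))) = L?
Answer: Rational(-189215, 4) ≈ -47304.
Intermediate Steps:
s = -15 (s = Add(-8, -7) = -15)
Function('J')(V, L) = Add(Rational(-3, 8), Mul(Rational(1, 8), L))
Function('u')(A) = -11 (Function('u')(A) = Add(-15, Mul(-1, -4)) = Add(-15, 4) = -11)
Function('q')(b, I) = Mul(b, Add(Rational(-3, 8), Mul(Rational(1, 8), I)))
Mul(-1, Add(Function('q')(Function('u')(-14), -7), 47290)) = Mul(-1, Add(Mul(Rational(1, 8), -11, Add(-3, -7)), 47290)) = Mul(-1, Add(Mul(Rational(1, 8), -11, -10), 47290)) = Mul(-1, Add(Rational(55, 4), 47290)) = Mul(-1, Rational(189215, 4)) = Rational(-189215, 4)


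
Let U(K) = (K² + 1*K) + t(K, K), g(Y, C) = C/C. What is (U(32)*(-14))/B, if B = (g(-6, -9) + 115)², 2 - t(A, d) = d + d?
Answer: -3479/3364 ≈ -1.0342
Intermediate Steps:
t(A, d) = 2 - 2*d (t(A, d) = 2 - (d + d) = 2 - 2*d)
g(Y, C) = 1
U(K) = 2 + K² - K (U(K) = (K² + 1*K) + (2 - 2*K) = (K² + K) + (2 - 2*K) = (K + K²) + (2 - 2*K) = 2 + K² - K)
B = 13456 (B = (1 + 115)² = 116² = 13456)
(U(32)*(-14))/B = ((2 + 32² - 1*32)*(-14))/13456 = ((2 + 1024 - 32)*(-14))*(1/13456) = (994*(-14))*(1/13456) = -13916*1/13456 = -3479/3364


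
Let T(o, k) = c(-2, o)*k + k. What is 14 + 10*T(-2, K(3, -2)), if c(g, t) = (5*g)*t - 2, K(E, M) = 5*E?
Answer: 2864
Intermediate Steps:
c(g, t) = -2 + 5*g*t (c(g, t) = 5*g*t - 2 = -2 + 5*g*t)
T(o, k) = k + k*(-2 - 10*o) (T(o, k) = (-2 + 5*(-2)*o)*k + k = (-2 - 10*o)*k + k = k*(-2 - 10*o) + k = k + k*(-2 - 10*o))
14 + 10*T(-2, K(3, -2)) = 14 + 10*(-5*3*(1 + 10*(-2))) = 14 + 10*(-1*15*(1 - 20)) = 14 + 10*(-1*15*(-19)) = 14 + 10*285 = 14 + 2850 = 2864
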